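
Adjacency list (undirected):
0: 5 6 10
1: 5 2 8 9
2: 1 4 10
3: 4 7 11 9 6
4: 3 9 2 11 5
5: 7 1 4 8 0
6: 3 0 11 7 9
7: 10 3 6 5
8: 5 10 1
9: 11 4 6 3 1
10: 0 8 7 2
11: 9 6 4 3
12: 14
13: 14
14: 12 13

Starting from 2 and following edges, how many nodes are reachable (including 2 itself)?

12

BFS from 2 visits: 2, 10, 4, 1, 8, 7, 0, 11, 9, 5, 3, 6
Reachable nodes: 12 of 15 total.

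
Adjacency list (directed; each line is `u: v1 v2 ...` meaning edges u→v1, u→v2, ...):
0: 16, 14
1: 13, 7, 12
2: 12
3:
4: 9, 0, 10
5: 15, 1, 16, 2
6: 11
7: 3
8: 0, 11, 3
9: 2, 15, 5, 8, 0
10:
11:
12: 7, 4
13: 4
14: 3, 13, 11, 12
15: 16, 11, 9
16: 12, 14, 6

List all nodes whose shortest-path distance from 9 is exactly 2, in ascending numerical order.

Level 0: 9
Level 1: 0, 2, 5, 8, 15
Level 2: 1, 3, 11, 12, 14, 16
Level 3: 4, 6, 7, 13
Level 4: 10

1, 3, 11, 12, 14, 16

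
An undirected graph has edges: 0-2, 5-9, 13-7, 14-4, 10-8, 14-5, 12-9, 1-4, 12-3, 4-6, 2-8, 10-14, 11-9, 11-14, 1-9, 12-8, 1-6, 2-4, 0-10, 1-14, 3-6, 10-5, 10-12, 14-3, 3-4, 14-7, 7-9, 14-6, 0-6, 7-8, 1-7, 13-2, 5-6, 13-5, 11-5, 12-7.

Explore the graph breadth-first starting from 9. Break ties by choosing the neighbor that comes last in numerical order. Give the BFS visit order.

Visit 9; enqueue 12, 11, 7, 5, 1 → queue [12, 11, 7, 5, 1]
Visit 12; enqueue 10, 8, 3 → queue [11, 7, 5, 1, 10, 8, 3]
Visit 11; enqueue 14 → queue [7, 5, 1, 10, 8, 3, 14]
Visit 7; enqueue 13 → queue [5, 1, 10, 8, 3, 14, 13]
Visit 5; enqueue 6 → queue [1, 10, 8, 3, 14, 13, 6]
Visit 1; enqueue 4 → queue [10, 8, 3, 14, 13, 6, 4]
Visit 10; enqueue 0 → queue [8, 3, 14, 13, 6, 4, 0]
Visit 8; enqueue 2 → queue [3, 14, 13, 6, 4, 0, 2]
Visit 3 → queue [14, 13, 6, 4, 0, 2]
Visit 14 → queue [13, 6, 4, 0, 2]
Visit 13 → queue [6, 4, 0, 2]
Visit 6 → queue [4, 0, 2]
Visit 4 → queue [0, 2]
Visit 0 → queue [2]
Visit 2 → queue []

9 → 12 → 11 → 7 → 5 → 1 → 10 → 8 → 3 → 14 → 13 → 6 → 4 → 0 → 2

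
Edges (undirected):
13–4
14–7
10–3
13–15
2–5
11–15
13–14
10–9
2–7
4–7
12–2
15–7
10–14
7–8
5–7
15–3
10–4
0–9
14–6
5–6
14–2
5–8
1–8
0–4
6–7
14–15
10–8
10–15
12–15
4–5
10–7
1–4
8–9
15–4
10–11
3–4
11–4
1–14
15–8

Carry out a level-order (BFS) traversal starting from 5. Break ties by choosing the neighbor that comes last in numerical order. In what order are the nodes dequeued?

Visit 5; enqueue 8, 7, 6, 4, 2 → queue [8, 7, 6, 4, 2]
Visit 8; enqueue 15, 10, 9, 1 → queue [7, 6, 4, 2, 15, 10, 9, 1]
Visit 7; enqueue 14 → queue [6, 4, 2, 15, 10, 9, 1, 14]
Visit 6 → queue [4, 2, 15, 10, 9, 1, 14]
Visit 4; enqueue 13, 11, 3, 0 → queue [2, 15, 10, 9, 1, 14, 13, 11, 3, 0]
Visit 2; enqueue 12 → queue [15, 10, 9, 1, 14, 13, 11, 3, 0, 12]
Visit 15 → queue [10, 9, 1, 14, 13, 11, 3, 0, 12]
Visit 10 → queue [9, 1, 14, 13, 11, 3, 0, 12]
Visit 9 → queue [1, 14, 13, 11, 3, 0, 12]
Visit 1 → queue [14, 13, 11, 3, 0, 12]
Visit 14 → queue [13, 11, 3, 0, 12]
Visit 13 → queue [11, 3, 0, 12]
Visit 11 → queue [3, 0, 12]
Visit 3 → queue [0, 12]
Visit 0 → queue [12]
Visit 12 → queue []

5 → 8 → 7 → 6 → 4 → 2 → 15 → 10 → 9 → 1 → 14 → 13 → 11 → 3 → 0 → 12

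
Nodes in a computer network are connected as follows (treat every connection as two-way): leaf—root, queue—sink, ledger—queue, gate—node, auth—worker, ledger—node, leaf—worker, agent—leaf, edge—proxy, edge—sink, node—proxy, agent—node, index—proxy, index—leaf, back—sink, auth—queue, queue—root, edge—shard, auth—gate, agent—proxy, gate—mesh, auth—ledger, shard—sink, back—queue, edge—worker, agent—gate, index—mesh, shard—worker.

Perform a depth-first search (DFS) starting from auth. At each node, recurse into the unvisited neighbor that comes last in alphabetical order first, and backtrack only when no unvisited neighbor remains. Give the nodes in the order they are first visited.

Visit auth
auth → worker
worker → shard
shard → sink
sink → queue
queue → root
root → leaf
leaf → index
index → proxy
proxy → node
node → ledger
node → gate
gate → mesh
gate → agent
proxy → edge
queue → back

auth, worker, shard, sink, queue, root, leaf, index, proxy, node, ledger, gate, mesh, agent, edge, back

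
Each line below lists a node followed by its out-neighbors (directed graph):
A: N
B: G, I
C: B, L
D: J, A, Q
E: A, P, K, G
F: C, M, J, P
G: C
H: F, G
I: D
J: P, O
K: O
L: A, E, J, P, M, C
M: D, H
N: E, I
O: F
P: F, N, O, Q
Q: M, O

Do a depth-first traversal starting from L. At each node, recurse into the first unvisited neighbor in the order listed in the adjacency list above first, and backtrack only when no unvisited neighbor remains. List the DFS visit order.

L → A → N → E → P → F → C → B → G → I → D → J → O → Q → M → H → K

Visit L
L → A
A → N
N → E
E → P
P → F
F → C
C → B
B → G
B → I
I → D
D → J
J → O
D → Q
Q → M
M → H
E → K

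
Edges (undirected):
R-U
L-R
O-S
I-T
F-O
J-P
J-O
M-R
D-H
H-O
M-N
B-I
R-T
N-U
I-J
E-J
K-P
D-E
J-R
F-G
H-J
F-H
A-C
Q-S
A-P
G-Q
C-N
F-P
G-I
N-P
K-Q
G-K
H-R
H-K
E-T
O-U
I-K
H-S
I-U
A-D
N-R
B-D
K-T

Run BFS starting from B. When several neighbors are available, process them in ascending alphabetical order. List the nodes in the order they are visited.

B, D, I, A, E, H, G, J, K, T, U, C, P, F, O, R, S, Q, N, L, M

Visit B; enqueue D, I → queue [D, I]
Visit D; enqueue A, E, H → queue [I, A, E, H]
Visit I; enqueue G, J, K, T, U → queue [A, E, H, G, J, K, T, U]
Visit A; enqueue C, P → queue [E, H, G, J, K, T, U, C, P]
Visit E → queue [H, G, J, K, T, U, C, P]
Visit H; enqueue F, O, R, S → queue [G, J, K, T, U, C, P, F, O, R, S]
Visit G; enqueue Q → queue [J, K, T, U, C, P, F, O, R, S, Q]
Visit J → queue [K, T, U, C, P, F, O, R, S, Q]
Visit K → queue [T, U, C, P, F, O, R, S, Q]
Visit T → queue [U, C, P, F, O, R, S, Q]
Visit U; enqueue N → queue [C, P, F, O, R, S, Q, N]
Visit C → queue [P, F, O, R, S, Q, N]
Visit P → queue [F, O, R, S, Q, N]
Visit F → queue [O, R, S, Q, N]
Visit O → queue [R, S, Q, N]
Visit R; enqueue L, M → queue [S, Q, N, L, M]
Visit S → queue [Q, N, L, M]
Visit Q → queue [N, L, M]
Visit N → queue [L, M]
Visit L → queue [M]
Visit M → queue []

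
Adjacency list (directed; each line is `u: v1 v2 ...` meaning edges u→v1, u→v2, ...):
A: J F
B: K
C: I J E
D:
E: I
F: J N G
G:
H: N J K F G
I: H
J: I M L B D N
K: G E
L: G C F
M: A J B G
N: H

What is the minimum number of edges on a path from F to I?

Level 0: F
Level 1: G, J, N
Level 2: B, D, H, I, L, M
Level 3: A, C, K
Level 4: E
I first appears at level 2.

2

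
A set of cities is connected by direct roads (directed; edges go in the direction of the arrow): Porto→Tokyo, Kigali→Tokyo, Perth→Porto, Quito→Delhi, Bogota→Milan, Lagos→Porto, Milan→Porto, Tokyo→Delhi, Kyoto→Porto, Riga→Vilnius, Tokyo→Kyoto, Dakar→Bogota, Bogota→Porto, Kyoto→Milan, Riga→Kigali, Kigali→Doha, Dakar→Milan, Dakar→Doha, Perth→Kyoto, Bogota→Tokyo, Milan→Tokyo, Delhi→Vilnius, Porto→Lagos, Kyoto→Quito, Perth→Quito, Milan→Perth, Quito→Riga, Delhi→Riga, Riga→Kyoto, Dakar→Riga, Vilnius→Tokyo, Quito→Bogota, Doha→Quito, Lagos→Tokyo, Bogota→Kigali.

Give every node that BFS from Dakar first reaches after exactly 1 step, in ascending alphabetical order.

Bogota, Doha, Milan, Riga

Level 0: Dakar
Level 1: Bogota, Doha, Milan, Riga
Level 2: Kigali, Kyoto, Perth, Porto, Quito, Tokyo, Vilnius
Level 3: Delhi, Lagos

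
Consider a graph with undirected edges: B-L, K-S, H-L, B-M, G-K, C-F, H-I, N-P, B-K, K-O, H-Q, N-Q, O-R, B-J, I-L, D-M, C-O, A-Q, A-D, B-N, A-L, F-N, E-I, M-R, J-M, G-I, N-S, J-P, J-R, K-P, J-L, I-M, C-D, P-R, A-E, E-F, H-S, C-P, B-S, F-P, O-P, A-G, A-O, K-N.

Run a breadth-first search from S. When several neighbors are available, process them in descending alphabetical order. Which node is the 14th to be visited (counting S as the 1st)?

J

Visit S; enqueue N, K, H, B → queue [N, K, H, B]
Visit N; enqueue Q, P, F → queue [K, H, B, Q, P, F]
Visit K; enqueue O, G → queue [H, B, Q, P, F, O, G]
Visit H; enqueue L, I → queue [B, Q, P, F, O, G, L, I]
Visit B; enqueue M, J → queue [Q, P, F, O, G, L, I, M, J]
Visit Q; enqueue A → queue [P, F, O, G, L, I, M, J, A]
Visit P; enqueue R, C → queue [F, O, G, L, I, M, J, A, R, C]
Visit F; enqueue E → queue [O, G, L, I, M, J, A, R, C, E]
Visit O → queue [G, L, I, M, J, A, R, C, E]
Visit G → queue [L, I, M, J, A, R, C, E]
Visit L → queue [I, M, J, A, R, C, E]
Visit I → queue [M, J, A, R, C, E]
Visit M; enqueue D → queue [J, A, R, C, E, D]
Visit J → queue [A, R, C, E, D]
Visit A → queue [R, C, E, D]
Visit R → queue [C, E, D]
Visit C → queue [E, D]
Visit E → queue [D]
Visit D → queue []

Visit order: S, N, K, H, B, Q, P, F, O, G, L, I, M, J, A, R, C, E, D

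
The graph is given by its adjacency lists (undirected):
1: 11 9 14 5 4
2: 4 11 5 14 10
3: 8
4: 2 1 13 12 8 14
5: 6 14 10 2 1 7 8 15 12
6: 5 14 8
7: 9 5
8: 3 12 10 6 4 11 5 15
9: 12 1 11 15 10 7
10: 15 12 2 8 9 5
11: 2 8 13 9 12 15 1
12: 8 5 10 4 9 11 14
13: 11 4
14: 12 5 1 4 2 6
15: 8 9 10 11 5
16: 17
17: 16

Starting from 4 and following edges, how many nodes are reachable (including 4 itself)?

BFS from 4 visits: 4, 2, 1, 13, 12, 8, 14, 11, 5, 10, 9, 3, 6, 15, 7
Reachable nodes: 15 of 17 total.

15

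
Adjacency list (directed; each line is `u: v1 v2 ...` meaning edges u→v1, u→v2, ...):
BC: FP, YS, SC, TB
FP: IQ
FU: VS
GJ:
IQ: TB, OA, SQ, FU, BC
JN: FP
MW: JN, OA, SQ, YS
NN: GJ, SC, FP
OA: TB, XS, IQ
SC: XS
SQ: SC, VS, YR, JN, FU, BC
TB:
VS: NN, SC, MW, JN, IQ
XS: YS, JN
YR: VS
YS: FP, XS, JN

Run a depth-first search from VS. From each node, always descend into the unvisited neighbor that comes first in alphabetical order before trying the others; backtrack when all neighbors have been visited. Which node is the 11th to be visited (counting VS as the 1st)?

OA

Visit VS
VS → IQ
IQ → BC
BC → FP
BC → SC
SC → XS
XS → JN
XS → YS
BC → TB
IQ → FU
IQ → OA
IQ → SQ
SQ → YR
VS → MW
VS → NN
NN → GJ

Visit order: VS, IQ, BC, FP, SC, XS, JN, YS, TB, FU, OA, SQ, YR, MW, NN, GJ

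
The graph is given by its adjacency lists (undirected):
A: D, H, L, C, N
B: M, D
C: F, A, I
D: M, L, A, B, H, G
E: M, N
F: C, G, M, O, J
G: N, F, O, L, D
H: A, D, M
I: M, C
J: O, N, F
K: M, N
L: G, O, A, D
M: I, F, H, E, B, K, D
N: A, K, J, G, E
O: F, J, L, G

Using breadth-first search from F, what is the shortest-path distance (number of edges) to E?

Level 0: F
Level 1: C, G, J, M, O
Level 2: A, B, D, E, H, I, K, L, N
E first appears at level 2.

2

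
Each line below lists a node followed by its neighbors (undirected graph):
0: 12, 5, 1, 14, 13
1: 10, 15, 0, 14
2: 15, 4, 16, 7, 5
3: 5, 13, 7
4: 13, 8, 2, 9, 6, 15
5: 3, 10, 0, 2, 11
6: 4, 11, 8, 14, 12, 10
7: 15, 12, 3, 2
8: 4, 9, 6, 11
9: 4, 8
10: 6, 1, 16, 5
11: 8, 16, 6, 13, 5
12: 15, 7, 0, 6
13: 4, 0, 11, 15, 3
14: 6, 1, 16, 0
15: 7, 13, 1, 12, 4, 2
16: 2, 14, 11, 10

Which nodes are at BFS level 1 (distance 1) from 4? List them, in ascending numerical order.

Level 0: 4
Level 1: 2, 6, 8, 9, 13, 15
Level 2: 0, 1, 3, 5, 7, 10, 11, 12, 14, 16

2, 6, 8, 9, 13, 15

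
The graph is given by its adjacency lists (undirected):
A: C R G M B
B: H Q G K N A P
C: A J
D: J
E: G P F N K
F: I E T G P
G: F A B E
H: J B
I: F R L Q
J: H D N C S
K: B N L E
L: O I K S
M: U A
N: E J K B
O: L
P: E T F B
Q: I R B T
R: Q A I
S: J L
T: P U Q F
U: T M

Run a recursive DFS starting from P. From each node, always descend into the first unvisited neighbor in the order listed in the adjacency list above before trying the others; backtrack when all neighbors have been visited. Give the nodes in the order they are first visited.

Visit P
P → E
E → G
G → F
F → I
I → R
R → Q
Q → B
B → H
H → J
J → D
J → N
N → K
K → L
L → O
L → S
J → C
C → A
A → M
M → U
U → T

P, E, G, F, I, R, Q, B, H, J, D, N, K, L, O, S, C, A, M, U, T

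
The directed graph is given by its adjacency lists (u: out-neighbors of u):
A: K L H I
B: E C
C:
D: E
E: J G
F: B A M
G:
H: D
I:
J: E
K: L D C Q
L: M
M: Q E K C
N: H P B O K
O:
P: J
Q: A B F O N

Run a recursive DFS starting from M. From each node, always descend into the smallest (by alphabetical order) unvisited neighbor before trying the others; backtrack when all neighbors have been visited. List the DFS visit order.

Visit M
M → C
M → E
E → G
E → J
M → K
K → D
K → L
K → Q
Q → A
A → H
A → I
Q → B
Q → F
Q → N
N → O
N → P

M, C, E, G, J, K, D, L, Q, A, H, I, B, F, N, O, P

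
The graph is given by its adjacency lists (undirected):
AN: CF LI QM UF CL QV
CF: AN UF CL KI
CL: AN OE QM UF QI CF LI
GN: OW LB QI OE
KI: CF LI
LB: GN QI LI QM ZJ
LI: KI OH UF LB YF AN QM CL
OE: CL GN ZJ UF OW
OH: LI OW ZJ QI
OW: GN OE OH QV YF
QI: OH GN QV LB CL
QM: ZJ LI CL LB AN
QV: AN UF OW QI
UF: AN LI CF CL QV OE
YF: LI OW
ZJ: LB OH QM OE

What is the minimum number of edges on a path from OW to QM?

Level 0: OW
Level 1: GN, OE, OH, QV, YF
Level 2: AN, CL, LB, LI, QI, UF, ZJ
Level 3: CF, KI, QM
QM first appears at level 3.

3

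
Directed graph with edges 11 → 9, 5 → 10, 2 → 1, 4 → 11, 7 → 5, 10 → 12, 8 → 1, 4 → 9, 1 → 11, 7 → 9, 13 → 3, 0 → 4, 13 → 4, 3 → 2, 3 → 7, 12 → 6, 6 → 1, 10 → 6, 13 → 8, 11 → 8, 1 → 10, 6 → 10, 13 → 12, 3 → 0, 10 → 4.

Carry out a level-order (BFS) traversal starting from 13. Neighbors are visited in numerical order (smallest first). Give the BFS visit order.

13 → 3 → 4 → 8 → 12 → 0 → 2 → 7 → 9 → 11 → 1 → 6 → 5 → 10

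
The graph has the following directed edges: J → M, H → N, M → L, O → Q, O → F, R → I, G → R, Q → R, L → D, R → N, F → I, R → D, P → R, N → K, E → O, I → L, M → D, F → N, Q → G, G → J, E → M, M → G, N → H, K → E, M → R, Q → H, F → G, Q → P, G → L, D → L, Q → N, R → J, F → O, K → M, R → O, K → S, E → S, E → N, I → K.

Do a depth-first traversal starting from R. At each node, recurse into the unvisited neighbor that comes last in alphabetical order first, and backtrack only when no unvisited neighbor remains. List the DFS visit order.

Visit R
R → O
O → Q
Q → P
Q → N
N → K
K → S
K → M
M → L
L → D
M → G
G → J
K → E
N → H
O → F
F → I

R O Q P N K S M L D G J E H F I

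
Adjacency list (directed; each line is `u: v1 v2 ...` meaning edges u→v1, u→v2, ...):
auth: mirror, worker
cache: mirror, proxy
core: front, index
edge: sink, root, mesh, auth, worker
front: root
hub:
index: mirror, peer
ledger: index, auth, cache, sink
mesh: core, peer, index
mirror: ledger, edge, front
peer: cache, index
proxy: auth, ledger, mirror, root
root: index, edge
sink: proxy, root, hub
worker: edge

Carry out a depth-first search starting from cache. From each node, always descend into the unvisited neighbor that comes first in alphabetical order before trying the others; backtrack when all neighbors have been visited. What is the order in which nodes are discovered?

Visit cache
cache → mirror
mirror → edge
edge → auth
auth → worker
edge → mesh
mesh → core
core → front
front → root
root → index
index → peer
edge → sink
sink → hub
sink → proxy
proxy → ledger

cache -> mirror -> edge -> auth -> worker -> mesh -> core -> front -> root -> index -> peer -> sink -> hub -> proxy -> ledger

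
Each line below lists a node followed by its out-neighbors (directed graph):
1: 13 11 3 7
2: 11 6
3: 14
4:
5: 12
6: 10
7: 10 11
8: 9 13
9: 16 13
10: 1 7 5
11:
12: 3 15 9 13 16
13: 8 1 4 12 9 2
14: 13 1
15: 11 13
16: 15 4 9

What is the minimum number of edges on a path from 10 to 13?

2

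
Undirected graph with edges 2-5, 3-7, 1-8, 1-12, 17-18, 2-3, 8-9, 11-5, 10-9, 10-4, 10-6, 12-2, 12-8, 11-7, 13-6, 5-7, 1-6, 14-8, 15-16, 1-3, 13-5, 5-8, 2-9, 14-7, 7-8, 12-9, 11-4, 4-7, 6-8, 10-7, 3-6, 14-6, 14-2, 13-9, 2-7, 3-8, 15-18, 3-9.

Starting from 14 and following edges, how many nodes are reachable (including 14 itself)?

14

BFS from 14 visits: 14, 2, 6, 7, 8, 3, 5, 9, 12, 1, 10, 13, 4, 11
Reachable nodes: 14 of 18 total.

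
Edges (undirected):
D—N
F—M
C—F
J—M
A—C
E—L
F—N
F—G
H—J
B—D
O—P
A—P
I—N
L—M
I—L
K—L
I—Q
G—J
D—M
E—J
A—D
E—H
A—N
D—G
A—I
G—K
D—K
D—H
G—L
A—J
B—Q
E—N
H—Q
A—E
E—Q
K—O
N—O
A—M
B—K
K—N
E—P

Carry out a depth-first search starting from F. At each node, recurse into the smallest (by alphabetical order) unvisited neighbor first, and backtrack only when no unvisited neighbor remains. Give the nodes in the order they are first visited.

Visit F
F → C
C → A
A → D
D → B
B → K
K → G
G → J
J → E
E → H
H → Q
Q → I
I → L
L → M
I → N
N → O
O → P

F → C → A → D → B → K → G → J → E → H → Q → I → L → M → N → O → P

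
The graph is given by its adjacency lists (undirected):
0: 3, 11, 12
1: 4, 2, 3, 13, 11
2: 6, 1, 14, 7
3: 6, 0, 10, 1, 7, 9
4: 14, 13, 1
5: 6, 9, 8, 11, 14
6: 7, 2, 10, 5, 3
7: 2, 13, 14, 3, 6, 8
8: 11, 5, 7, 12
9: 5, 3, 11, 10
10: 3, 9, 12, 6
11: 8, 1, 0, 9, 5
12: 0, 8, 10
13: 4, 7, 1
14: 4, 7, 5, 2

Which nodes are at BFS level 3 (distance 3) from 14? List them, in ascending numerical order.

Level 0: 14
Level 1: 2, 4, 5, 7
Level 2: 1, 3, 6, 8, 9, 11, 13
Level 3: 0, 10, 12

0, 10, 12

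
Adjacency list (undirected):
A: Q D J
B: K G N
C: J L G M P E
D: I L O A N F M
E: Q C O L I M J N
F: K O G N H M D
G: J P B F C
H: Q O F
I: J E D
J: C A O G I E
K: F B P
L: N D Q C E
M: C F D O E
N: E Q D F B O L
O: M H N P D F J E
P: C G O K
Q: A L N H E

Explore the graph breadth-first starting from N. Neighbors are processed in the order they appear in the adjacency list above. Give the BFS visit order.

N, E, Q, D, F, B, O, L, C, I, M, J, A, H, K, G, P

Visit N; enqueue E, Q, D, F, B, O, L → queue [E, Q, D, F, B, O, L]
Visit E; enqueue C, I, M, J → queue [Q, D, F, B, O, L, C, I, M, J]
Visit Q; enqueue A, H → queue [D, F, B, O, L, C, I, M, J, A, H]
Visit D → queue [F, B, O, L, C, I, M, J, A, H]
Visit F; enqueue K, G → queue [B, O, L, C, I, M, J, A, H, K, G]
Visit B → queue [O, L, C, I, M, J, A, H, K, G]
Visit O; enqueue P → queue [L, C, I, M, J, A, H, K, G, P]
Visit L → queue [C, I, M, J, A, H, K, G, P]
Visit C → queue [I, M, J, A, H, K, G, P]
Visit I → queue [M, J, A, H, K, G, P]
Visit M → queue [J, A, H, K, G, P]
Visit J → queue [A, H, K, G, P]
Visit A → queue [H, K, G, P]
Visit H → queue [K, G, P]
Visit K → queue [G, P]
Visit G → queue [P]
Visit P → queue []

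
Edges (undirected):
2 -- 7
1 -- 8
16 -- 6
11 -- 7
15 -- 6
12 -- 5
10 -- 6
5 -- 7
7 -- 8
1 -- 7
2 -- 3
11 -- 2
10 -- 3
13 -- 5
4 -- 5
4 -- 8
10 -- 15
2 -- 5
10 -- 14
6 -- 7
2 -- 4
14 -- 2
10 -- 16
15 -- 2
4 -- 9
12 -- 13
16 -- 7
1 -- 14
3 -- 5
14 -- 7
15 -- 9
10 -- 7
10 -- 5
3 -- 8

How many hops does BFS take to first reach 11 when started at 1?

Level 0: 1
Level 1: 7, 8, 14
Level 2: 2, 3, 4, 5, 6, 10, 11, 16
Level 3: 9, 12, 13, 15
11 first appears at level 2.

2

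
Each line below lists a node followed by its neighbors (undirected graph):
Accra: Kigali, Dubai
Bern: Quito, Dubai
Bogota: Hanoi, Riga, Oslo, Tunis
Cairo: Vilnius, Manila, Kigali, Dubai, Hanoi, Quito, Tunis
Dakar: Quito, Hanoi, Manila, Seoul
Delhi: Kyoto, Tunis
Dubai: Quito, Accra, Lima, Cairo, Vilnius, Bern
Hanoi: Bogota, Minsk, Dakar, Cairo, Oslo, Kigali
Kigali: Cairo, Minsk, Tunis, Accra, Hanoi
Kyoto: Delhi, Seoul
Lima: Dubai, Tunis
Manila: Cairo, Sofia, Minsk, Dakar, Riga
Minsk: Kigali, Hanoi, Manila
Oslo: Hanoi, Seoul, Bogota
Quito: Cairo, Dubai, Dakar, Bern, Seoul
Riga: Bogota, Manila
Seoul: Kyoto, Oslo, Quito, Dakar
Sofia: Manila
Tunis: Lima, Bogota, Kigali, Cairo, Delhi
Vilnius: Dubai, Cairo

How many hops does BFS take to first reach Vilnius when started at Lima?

2

Level 0: Lima
Level 1: Dubai, Tunis
Level 2: Accra, Bern, Bogota, Cairo, Delhi, Kigali, Quito, Vilnius
Level 3: Dakar, Hanoi, Kyoto, Manila, Minsk, Oslo, Riga, Seoul
Level 4: Sofia
Vilnius first appears at level 2.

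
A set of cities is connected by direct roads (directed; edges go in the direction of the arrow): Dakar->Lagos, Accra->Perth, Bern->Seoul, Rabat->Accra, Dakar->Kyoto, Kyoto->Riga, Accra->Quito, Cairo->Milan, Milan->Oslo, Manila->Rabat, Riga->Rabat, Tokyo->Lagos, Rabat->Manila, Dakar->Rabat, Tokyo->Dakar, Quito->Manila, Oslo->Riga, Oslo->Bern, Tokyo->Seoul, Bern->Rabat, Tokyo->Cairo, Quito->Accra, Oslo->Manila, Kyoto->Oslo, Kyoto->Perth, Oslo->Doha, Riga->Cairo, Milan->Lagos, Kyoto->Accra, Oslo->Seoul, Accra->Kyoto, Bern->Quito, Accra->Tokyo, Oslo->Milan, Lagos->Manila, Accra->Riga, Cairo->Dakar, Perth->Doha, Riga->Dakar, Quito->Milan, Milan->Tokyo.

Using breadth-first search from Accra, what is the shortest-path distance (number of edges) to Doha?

Level 0: Accra
Level 1: Kyoto, Perth, Quito, Riga, Tokyo
Level 2: Cairo, Dakar, Doha, Lagos, Manila, Milan, Oslo, Rabat, Seoul
Level 3: Bern
Doha first appears at level 2.

2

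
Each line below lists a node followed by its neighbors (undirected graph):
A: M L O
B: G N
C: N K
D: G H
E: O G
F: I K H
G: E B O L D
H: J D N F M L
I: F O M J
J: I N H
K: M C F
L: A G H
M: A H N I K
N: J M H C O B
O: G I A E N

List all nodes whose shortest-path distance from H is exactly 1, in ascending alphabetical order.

Level 0: H
Level 1: D, F, J, L, M, N
Level 2: A, B, C, G, I, K, O
Level 3: E

D, F, J, L, M, N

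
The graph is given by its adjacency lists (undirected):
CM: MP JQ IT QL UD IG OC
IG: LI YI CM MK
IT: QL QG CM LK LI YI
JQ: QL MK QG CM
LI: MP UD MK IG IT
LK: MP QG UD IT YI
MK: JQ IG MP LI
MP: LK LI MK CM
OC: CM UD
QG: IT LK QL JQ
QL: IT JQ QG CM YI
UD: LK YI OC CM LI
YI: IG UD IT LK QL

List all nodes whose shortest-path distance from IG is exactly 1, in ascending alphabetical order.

Level 0: IG
Level 1: CM, LI, MK, YI
Level 2: IT, JQ, LK, MP, OC, QL, UD
Level 3: QG

CM, LI, MK, YI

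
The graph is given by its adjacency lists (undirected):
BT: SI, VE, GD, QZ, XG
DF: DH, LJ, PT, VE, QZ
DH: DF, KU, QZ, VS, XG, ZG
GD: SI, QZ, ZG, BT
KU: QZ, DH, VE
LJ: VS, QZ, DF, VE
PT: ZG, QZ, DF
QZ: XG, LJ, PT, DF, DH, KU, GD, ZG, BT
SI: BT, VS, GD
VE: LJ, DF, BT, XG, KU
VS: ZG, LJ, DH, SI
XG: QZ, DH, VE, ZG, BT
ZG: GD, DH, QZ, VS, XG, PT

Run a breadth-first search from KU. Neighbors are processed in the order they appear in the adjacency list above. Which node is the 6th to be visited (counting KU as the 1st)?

Visit KU; enqueue QZ, DH, VE → queue [QZ, DH, VE]
Visit QZ; enqueue XG, LJ, PT, DF, GD, ZG, BT → queue [DH, VE, XG, LJ, PT, DF, GD, ZG, BT]
Visit DH; enqueue VS → queue [VE, XG, LJ, PT, DF, GD, ZG, BT, VS]
Visit VE → queue [XG, LJ, PT, DF, GD, ZG, BT, VS]
Visit XG → queue [LJ, PT, DF, GD, ZG, BT, VS]
Visit LJ → queue [PT, DF, GD, ZG, BT, VS]
Visit PT → queue [DF, GD, ZG, BT, VS]
Visit DF → queue [GD, ZG, BT, VS]
Visit GD; enqueue SI → queue [ZG, BT, VS, SI]
Visit ZG → queue [BT, VS, SI]
Visit BT → queue [VS, SI]
Visit VS → queue [SI]
Visit SI → queue []

Visit order: KU, QZ, DH, VE, XG, LJ, PT, DF, GD, ZG, BT, VS, SI

LJ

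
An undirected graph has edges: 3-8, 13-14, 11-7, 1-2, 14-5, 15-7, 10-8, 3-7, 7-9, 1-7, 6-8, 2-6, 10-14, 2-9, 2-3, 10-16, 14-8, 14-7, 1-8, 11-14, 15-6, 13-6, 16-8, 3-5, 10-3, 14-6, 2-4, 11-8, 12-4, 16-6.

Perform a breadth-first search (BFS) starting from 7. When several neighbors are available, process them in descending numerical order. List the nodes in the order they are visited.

7 → 15 → 14 → 11 → 9 → 3 → 1 → 6 → 13 → 10 → 8 → 5 → 2 → 16 → 4 → 12

Visit 7; enqueue 15, 14, 11, 9, 3, 1 → queue [15, 14, 11, 9, 3, 1]
Visit 15; enqueue 6 → queue [14, 11, 9, 3, 1, 6]
Visit 14; enqueue 13, 10, 8, 5 → queue [11, 9, 3, 1, 6, 13, 10, 8, 5]
Visit 11 → queue [9, 3, 1, 6, 13, 10, 8, 5]
Visit 9; enqueue 2 → queue [3, 1, 6, 13, 10, 8, 5, 2]
Visit 3 → queue [1, 6, 13, 10, 8, 5, 2]
Visit 1 → queue [6, 13, 10, 8, 5, 2]
Visit 6; enqueue 16 → queue [13, 10, 8, 5, 2, 16]
Visit 13 → queue [10, 8, 5, 2, 16]
Visit 10 → queue [8, 5, 2, 16]
Visit 8 → queue [5, 2, 16]
Visit 5 → queue [2, 16]
Visit 2; enqueue 4 → queue [16, 4]
Visit 16 → queue [4]
Visit 4; enqueue 12 → queue [12]
Visit 12 → queue []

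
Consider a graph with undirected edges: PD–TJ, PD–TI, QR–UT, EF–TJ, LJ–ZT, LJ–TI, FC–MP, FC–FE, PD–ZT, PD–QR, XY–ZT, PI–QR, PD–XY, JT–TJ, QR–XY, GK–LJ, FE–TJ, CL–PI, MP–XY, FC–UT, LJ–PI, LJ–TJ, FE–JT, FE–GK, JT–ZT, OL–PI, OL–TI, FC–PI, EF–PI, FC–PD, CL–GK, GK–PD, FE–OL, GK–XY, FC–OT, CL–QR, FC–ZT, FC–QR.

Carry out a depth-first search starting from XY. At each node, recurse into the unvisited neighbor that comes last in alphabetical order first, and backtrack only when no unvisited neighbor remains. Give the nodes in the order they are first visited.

XY ZT PD TJ LJ TI OL PI QR UT FC OT MP FE JT GK CL EF

Visit XY
XY → ZT
ZT → PD
PD → TJ
TJ → LJ
LJ → TI
TI → OL
OL → PI
PI → QR
QR → UT
UT → FC
FC → OT
FC → MP
FC → FE
FE → JT
FE → GK
GK → CL
PI → EF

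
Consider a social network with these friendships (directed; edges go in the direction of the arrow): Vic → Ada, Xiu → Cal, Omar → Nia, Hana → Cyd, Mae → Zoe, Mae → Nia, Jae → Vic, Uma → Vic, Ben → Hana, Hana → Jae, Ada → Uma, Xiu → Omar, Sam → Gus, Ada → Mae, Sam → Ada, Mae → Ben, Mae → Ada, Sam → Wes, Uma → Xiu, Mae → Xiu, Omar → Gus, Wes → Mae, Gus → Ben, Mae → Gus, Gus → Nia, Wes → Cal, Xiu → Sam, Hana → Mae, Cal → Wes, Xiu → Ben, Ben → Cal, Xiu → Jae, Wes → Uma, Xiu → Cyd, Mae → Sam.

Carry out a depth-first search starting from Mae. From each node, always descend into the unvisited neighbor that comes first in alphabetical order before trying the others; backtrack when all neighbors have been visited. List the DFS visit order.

Mae, Ada, Uma, Vic, Xiu, Ben, Cal, Wes, Hana, Cyd, Jae, Omar, Gus, Nia, Sam, Zoe

Visit Mae
Mae → Ada
Ada → Uma
Uma → Vic
Uma → Xiu
Xiu → Ben
Ben → Cal
Cal → Wes
Ben → Hana
Hana → Cyd
Hana → Jae
Xiu → Omar
Omar → Gus
Gus → Nia
Xiu → Sam
Mae → Zoe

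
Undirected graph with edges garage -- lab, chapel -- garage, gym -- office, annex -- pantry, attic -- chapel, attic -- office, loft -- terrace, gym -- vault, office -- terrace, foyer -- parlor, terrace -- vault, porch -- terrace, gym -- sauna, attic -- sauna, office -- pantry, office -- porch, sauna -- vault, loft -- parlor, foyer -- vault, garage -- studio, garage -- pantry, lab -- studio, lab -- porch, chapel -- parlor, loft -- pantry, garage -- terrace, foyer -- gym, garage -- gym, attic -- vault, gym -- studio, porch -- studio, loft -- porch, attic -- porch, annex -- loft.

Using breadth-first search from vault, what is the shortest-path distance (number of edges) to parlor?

Level 0: vault
Level 1: attic, foyer, gym, sauna, terrace
Level 2: chapel, garage, loft, office, parlor, porch, studio
Level 3: annex, lab, pantry
parlor first appears at level 2.

2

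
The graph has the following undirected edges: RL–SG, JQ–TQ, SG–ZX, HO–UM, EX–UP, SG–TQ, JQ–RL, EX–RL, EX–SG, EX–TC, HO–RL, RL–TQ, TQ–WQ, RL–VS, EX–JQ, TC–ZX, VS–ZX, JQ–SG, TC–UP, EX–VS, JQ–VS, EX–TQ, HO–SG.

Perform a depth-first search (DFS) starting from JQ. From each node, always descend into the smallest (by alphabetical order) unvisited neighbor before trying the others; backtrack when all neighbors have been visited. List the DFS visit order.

JQ, EX, RL, HO, SG, TQ, WQ, ZX, TC, UP, VS, UM

Visit JQ
JQ → EX
EX → RL
RL → HO
HO → SG
SG → TQ
TQ → WQ
SG → ZX
ZX → TC
TC → UP
ZX → VS
HO → UM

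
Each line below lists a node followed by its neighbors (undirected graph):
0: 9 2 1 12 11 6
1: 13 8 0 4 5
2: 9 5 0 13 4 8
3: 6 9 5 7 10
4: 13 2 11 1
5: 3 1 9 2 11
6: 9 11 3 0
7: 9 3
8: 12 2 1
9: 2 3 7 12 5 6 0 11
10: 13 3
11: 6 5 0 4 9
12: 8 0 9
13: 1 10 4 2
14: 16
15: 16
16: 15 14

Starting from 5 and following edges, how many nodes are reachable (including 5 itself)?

BFS from 5 visits: 5, 3, 1, 9, 2, 11, 6, 7, 10, 13, 8, 0, 4, 12
Reachable nodes: 14 of 17 total.

14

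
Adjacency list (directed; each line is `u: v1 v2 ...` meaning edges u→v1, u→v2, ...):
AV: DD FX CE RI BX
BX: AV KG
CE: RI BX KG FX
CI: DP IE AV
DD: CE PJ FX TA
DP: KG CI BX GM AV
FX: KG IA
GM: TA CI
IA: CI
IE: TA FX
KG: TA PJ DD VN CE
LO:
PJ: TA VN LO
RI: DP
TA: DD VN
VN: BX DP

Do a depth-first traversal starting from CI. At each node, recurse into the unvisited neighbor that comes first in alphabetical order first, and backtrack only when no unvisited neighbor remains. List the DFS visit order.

Visit CI
CI → AV
AV → BX
BX → KG
KG → CE
CE → FX
FX → IA
CE → RI
RI → DP
DP → GM
GM → TA
TA → DD
DD → PJ
PJ → LO
PJ → VN
CI → IE

CI, AV, BX, KG, CE, FX, IA, RI, DP, GM, TA, DD, PJ, LO, VN, IE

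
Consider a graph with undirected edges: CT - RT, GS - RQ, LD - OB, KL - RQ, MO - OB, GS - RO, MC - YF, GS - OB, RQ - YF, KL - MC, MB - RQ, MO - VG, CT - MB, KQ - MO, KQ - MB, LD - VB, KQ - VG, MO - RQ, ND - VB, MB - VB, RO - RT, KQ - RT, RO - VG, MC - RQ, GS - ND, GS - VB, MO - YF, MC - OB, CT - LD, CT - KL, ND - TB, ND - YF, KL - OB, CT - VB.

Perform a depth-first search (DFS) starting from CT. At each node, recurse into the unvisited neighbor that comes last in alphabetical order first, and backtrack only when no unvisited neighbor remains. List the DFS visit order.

CT VB ND YF RQ MO VG RO RT KQ MB GS OB MC KL LD TB

Visit CT
CT → VB
VB → ND
ND → YF
YF → RQ
RQ → MO
MO → VG
VG → RO
RO → RT
RT → KQ
KQ → MB
RO → GS
GS → OB
OB → MC
MC → KL
OB → LD
ND → TB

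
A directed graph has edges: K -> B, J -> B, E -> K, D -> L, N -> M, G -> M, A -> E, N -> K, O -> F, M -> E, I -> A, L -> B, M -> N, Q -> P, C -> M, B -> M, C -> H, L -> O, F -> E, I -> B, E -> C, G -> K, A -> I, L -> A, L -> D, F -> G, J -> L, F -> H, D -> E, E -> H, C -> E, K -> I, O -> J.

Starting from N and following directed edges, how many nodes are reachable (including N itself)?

9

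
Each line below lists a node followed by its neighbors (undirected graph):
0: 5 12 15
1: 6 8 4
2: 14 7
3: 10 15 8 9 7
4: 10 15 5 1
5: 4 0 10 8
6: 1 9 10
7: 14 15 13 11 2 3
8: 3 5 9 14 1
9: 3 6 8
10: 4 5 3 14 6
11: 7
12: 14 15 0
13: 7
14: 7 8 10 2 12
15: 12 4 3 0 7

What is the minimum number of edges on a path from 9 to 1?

Level 0: 9
Level 1: 3, 6, 8
Level 2: 1, 5, 7, 10, 14, 15
Level 3: 0, 2, 4, 11, 12, 13
1 first appears at level 2.

2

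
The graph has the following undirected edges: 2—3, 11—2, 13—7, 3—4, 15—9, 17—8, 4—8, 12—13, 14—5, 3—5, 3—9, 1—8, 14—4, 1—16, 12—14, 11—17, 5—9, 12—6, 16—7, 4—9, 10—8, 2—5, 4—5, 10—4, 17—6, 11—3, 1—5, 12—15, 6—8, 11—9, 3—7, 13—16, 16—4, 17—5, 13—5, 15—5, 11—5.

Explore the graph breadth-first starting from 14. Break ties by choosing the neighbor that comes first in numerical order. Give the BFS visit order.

14 -> 4 -> 5 -> 12 -> 3 -> 8 -> 9 -> 10 -> 16 -> 1 -> 2 -> 11 -> 13 -> 15 -> 17 -> 6 -> 7

Visit 14; enqueue 4, 5, 12 → queue [4, 5, 12]
Visit 4; enqueue 3, 8, 9, 10, 16 → queue [5, 12, 3, 8, 9, 10, 16]
Visit 5; enqueue 1, 2, 11, 13, 15, 17 → queue [12, 3, 8, 9, 10, 16, 1, 2, 11, 13, 15, 17]
Visit 12; enqueue 6 → queue [3, 8, 9, 10, 16, 1, 2, 11, 13, 15, 17, 6]
Visit 3; enqueue 7 → queue [8, 9, 10, 16, 1, 2, 11, 13, 15, 17, 6, 7]
Visit 8 → queue [9, 10, 16, 1, 2, 11, 13, 15, 17, 6, 7]
Visit 9 → queue [10, 16, 1, 2, 11, 13, 15, 17, 6, 7]
Visit 10 → queue [16, 1, 2, 11, 13, 15, 17, 6, 7]
Visit 16 → queue [1, 2, 11, 13, 15, 17, 6, 7]
Visit 1 → queue [2, 11, 13, 15, 17, 6, 7]
Visit 2 → queue [11, 13, 15, 17, 6, 7]
Visit 11 → queue [13, 15, 17, 6, 7]
Visit 13 → queue [15, 17, 6, 7]
Visit 15 → queue [17, 6, 7]
Visit 17 → queue [6, 7]
Visit 6 → queue [7]
Visit 7 → queue []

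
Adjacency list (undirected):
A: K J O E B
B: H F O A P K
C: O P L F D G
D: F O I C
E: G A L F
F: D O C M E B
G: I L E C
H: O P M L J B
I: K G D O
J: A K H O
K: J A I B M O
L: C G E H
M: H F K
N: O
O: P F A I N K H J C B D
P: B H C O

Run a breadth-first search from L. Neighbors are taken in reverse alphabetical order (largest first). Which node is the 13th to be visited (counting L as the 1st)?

A

Visit L; enqueue H, G, E, C → queue [H, G, E, C]
Visit H; enqueue P, O, M, J, B → queue [G, E, C, P, O, M, J, B]
Visit G; enqueue I → queue [E, C, P, O, M, J, B, I]
Visit E; enqueue F, A → queue [C, P, O, M, J, B, I, F, A]
Visit C; enqueue D → queue [P, O, M, J, B, I, F, A, D]
Visit P → queue [O, M, J, B, I, F, A, D]
Visit O; enqueue N, K → queue [M, J, B, I, F, A, D, N, K]
Visit M → queue [J, B, I, F, A, D, N, K]
Visit J → queue [B, I, F, A, D, N, K]
Visit B → queue [I, F, A, D, N, K]
Visit I → queue [F, A, D, N, K]
Visit F → queue [A, D, N, K]
Visit A → queue [D, N, K]
Visit D → queue [N, K]
Visit N → queue [K]
Visit K → queue []

Visit order: L, H, G, E, C, P, O, M, J, B, I, F, A, D, N, K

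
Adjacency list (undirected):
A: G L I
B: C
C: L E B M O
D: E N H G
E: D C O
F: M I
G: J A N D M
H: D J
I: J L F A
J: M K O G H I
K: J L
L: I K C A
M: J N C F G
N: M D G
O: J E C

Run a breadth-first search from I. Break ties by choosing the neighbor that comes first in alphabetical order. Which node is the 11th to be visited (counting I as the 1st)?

C

Visit I; enqueue A, F, J, L → queue [A, F, J, L]
Visit A; enqueue G → queue [F, J, L, G]
Visit F; enqueue M → queue [J, L, G, M]
Visit J; enqueue H, K, O → queue [L, G, M, H, K, O]
Visit L; enqueue C → queue [G, M, H, K, O, C]
Visit G; enqueue D, N → queue [M, H, K, O, C, D, N]
Visit M → queue [H, K, O, C, D, N]
Visit H → queue [K, O, C, D, N]
Visit K → queue [O, C, D, N]
Visit O; enqueue E → queue [C, D, N, E]
Visit C; enqueue B → queue [D, N, E, B]
Visit D → queue [N, E, B]
Visit N → queue [E, B]
Visit E → queue [B]
Visit B → queue []

Visit order: I, A, F, J, L, G, M, H, K, O, C, D, N, E, B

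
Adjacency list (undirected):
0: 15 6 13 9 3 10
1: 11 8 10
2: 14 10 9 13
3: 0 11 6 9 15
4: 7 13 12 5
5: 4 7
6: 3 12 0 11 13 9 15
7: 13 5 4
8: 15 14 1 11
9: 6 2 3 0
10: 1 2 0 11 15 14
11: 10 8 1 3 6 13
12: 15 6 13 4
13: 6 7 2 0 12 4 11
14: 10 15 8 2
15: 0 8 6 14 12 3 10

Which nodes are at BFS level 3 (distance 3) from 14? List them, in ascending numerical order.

Level 0: 14
Level 1: 2, 8, 10, 15
Level 2: 0, 1, 3, 6, 9, 11, 12, 13
Level 3: 4, 7
Level 4: 5

4, 7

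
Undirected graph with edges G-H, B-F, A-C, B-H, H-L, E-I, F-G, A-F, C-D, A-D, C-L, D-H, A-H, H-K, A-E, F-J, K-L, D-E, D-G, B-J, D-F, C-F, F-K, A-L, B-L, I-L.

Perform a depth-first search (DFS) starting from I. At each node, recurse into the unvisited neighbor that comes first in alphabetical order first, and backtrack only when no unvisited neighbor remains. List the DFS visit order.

I, E, A, C, D, F, B, H, G, K, L, J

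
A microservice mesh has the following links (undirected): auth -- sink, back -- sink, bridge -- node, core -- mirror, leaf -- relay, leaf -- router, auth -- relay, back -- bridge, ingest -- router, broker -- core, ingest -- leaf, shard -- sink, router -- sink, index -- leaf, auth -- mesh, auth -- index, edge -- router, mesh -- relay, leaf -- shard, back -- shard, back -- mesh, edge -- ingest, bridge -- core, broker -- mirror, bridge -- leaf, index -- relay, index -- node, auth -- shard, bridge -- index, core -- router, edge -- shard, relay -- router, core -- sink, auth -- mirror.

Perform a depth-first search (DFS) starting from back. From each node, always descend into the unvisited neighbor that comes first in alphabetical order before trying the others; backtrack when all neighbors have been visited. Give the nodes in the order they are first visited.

back -> bridge -> core -> broker -> mirror -> auth -> index -> leaf -> ingest -> edge -> router -> relay -> mesh -> sink -> shard -> node

Visit back
back → bridge
bridge → core
core → broker
broker → mirror
mirror → auth
auth → index
index → leaf
leaf → ingest
ingest → edge
edge → router
router → relay
relay → mesh
router → sink
sink → shard
index → node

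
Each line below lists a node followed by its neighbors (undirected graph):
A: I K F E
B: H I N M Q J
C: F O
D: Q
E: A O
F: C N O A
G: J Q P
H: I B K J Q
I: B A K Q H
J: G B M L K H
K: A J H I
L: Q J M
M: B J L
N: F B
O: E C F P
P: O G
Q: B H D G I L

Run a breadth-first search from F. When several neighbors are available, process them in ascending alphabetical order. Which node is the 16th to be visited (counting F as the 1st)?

D

Visit F; enqueue A, C, N, O → queue [A, C, N, O]
Visit A; enqueue E, I, K → queue [C, N, O, E, I, K]
Visit C → queue [N, O, E, I, K]
Visit N; enqueue B → queue [O, E, I, K, B]
Visit O; enqueue P → queue [E, I, K, B, P]
Visit E → queue [I, K, B, P]
Visit I; enqueue H, Q → queue [K, B, P, H, Q]
Visit K; enqueue J → queue [B, P, H, Q, J]
Visit B; enqueue M → queue [P, H, Q, J, M]
Visit P; enqueue G → queue [H, Q, J, M, G]
Visit H → queue [Q, J, M, G]
Visit Q; enqueue D, L → queue [J, M, G, D, L]
Visit J → queue [M, G, D, L]
Visit M → queue [G, D, L]
Visit G → queue [D, L]
Visit D → queue [L]
Visit L → queue []

Visit order: F, A, C, N, O, E, I, K, B, P, H, Q, J, M, G, D, L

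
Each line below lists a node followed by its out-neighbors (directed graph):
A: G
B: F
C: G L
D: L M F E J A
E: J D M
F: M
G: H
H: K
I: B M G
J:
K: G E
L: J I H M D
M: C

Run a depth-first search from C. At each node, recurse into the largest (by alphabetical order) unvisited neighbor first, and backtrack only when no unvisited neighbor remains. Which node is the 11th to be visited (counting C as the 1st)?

F

Visit C
C → L
L → M
L → J
L → I
I → G
G → H
H → K
K → E
E → D
D → F
D → A
I → B

Visit order: C, L, M, J, I, G, H, K, E, D, F, A, B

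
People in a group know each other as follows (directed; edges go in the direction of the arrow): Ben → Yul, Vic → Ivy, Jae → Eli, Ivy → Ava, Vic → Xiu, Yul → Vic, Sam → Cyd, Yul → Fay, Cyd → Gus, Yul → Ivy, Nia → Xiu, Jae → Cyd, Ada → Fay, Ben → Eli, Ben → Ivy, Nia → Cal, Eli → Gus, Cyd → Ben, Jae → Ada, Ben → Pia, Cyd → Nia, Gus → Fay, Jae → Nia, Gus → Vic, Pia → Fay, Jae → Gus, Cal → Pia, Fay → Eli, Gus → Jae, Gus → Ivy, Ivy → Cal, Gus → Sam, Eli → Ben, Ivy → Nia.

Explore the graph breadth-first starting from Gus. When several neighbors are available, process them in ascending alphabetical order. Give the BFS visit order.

Visit Gus; enqueue Fay, Ivy, Jae, Sam, Vic → queue [Fay, Ivy, Jae, Sam, Vic]
Visit Fay; enqueue Eli → queue [Ivy, Jae, Sam, Vic, Eli]
Visit Ivy; enqueue Ava, Cal, Nia → queue [Jae, Sam, Vic, Eli, Ava, Cal, Nia]
Visit Jae; enqueue Ada, Cyd → queue [Sam, Vic, Eli, Ava, Cal, Nia, Ada, Cyd]
Visit Sam → queue [Vic, Eli, Ava, Cal, Nia, Ada, Cyd]
Visit Vic; enqueue Xiu → queue [Eli, Ava, Cal, Nia, Ada, Cyd, Xiu]
Visit Eli; enqueue Ben → queue [Ava, Cal, Nia, Ada, Cyd, Xiu, Ben]
Visit Ava → queue [Cal, Nia, Ada, Cyd, Xiu, Ben]
Visit Cal; enqueue Pia → queue [Nia, Ada, Cyd, Xiu, Ben, Pia]
Visit Nia → queue [Ada, Cyd, Xiu, Ben, Pia]
Visit Ada → queue [Cyd, Xiu, Ben, Pia]
Visit Cyd → queue [Xiu, Ben, Pia]
Visit Xiu → queue [Ben, Pia]
Visit Ben; enqueue Yul → queue [Pia, Yul]
Visit Pia → queue [Yul]
Visit Yul → queue []

Gus → Fay → Ivy → Jae → Sam → Vic → Eli → Ava → Cal → Nia → Ada → Cyd → Xiu → Ben → Pia → Yul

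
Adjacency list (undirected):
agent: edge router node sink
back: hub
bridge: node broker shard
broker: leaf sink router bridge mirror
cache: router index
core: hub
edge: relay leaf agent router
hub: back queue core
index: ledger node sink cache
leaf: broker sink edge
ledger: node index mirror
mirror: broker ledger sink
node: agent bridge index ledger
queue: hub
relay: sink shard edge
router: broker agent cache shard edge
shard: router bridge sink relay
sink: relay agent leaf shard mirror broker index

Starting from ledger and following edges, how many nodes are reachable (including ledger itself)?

BFS from ledger visits: ledger, node, mirror, index, bridge, agent, sink, broker, cache, shard, router, edge, relay, leaf
Reachable nodes: 14 of 18 total.

14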